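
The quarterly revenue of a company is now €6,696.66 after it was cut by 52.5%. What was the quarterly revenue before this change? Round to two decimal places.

The overall multiplier applied was 0.475.
So the original quarterly revenue was €6,696.66 ÷ 0.475 ≈ €14,098.23.

€14,098.23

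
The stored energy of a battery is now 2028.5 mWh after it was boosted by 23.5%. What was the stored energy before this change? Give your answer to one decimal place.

The overall multiplier applied was 1.235.
So the original stored energy was 2028.5 ÷ 1.235 ≈ 1642.5 mWh.

1642.5 mWh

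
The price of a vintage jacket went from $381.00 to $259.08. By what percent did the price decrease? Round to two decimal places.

Change: $259.08 − $381.00 = -$121.92.
Relative to the original: -$121.92 ÷ $381.00 = -32.00%.
So the price decreased by 32.00%.

32.00%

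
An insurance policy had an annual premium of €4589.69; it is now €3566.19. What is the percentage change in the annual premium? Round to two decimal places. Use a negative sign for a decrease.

-22.30%

Change: €3566.19 − €4589.69 = -€1023.50.
Relative to the original: -€1023.50 ÷ €4589.69 ≈ -22.30%.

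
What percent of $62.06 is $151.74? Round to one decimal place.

$151.74 ÷ $62.06 ≈ 244.5%.

244.5%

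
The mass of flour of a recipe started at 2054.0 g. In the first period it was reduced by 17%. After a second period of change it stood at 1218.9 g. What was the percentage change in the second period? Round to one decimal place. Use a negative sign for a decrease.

After the first period: 2054.0 × 0.83 = 1704.82.
Second-period multiplier: 1218.9 ÷ 1704.82 ≈ 0.71497.
That is a change of -28.5%.

-28.5%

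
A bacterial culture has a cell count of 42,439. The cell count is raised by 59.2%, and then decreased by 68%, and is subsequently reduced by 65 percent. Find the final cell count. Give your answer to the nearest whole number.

7,567

Each change multiplies by a factor: 1.592 × 0.32 × 0.35 = 0.178304.
42,439 × 0.178304 = 7567.043456 ≈ 7,567.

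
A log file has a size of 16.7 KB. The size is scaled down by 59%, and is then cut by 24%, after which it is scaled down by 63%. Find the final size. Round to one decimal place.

Apply the 59% decrease: 16.7 × 0.41 = 6.847.
After the 24% decrease: 6.847 × 0.76 = 5.20372.
Apply the 63% decrease: 5.20372 × 0.37 = 1.9253764 ≈ 1.9.

1.9 KB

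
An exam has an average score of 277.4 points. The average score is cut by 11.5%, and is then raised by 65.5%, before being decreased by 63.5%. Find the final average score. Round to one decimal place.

148.3 points

Apply the 11.5% decrease: 277.4 × 0.885 = 245.499.
After the 65.5% increase: 245.499 × 1.655 = 406.300845.
Apply the 63.5% decrease: 406.300845 × 0.365 = 148.299808425 ≈ 148.3.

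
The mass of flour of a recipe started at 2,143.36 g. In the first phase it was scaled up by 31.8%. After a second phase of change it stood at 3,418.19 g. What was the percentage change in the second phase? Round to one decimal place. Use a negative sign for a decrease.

After the first phase: 2,143.36 × 1.318 = 2824.94848.
Second-phase multiplier: 3,418.19 ÷ 2824.94848 ≈ 1.21.
That is a change of 21.0%.

21.0%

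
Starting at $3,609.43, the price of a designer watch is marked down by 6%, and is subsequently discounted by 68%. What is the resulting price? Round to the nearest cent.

Apply the 6% decrease: $3,609.43 × 0.94 = $3392.8642.
Apply the 68% decrease: $3392.8642 × 0.32 = $1085.716544 ≈ $1,085.72.

$1,085.72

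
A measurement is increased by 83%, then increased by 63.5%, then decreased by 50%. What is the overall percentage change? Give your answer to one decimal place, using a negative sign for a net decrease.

The combined multiplier is 1.83 × 1.635 × 0.5 = 1.496025.
That corresponds to an increase of 49.6%.

49.6%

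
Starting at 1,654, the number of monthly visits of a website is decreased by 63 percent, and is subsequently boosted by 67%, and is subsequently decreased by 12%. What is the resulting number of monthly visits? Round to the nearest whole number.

63% decrease: 1,654 × 0.37 = 611.98.
67% increase: 611.98 × 1.67 = 1022.0066.
Apply the 12% decrease: 1022.0066 × 0.88 = 899.365808 ≈ 899.

899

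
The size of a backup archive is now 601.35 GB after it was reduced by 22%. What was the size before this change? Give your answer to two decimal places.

The overall multiplier applied was 0.78.
So the original size was 601.35 ÷ 0.78 ≈ 770.96 GB.

770.96 GB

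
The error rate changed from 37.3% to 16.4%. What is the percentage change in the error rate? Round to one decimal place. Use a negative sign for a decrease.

-56.0%

The change is 16.4 − 37.3 = -20.9 percentage points.
Relative to the original 37.3%, that is -20.9 ÷ 37.3 ≈ -56.0%.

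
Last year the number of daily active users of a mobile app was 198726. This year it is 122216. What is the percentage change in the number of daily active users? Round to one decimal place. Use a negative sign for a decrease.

-38.5%

Change: 122216 − 198726 = -76510.
Relative to the original: -76510 ÷ 198726 ≈ -38.5%.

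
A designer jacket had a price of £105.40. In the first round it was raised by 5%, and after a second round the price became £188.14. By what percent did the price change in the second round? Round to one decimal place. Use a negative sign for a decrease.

After the first round: £105.40 × 1.05 = £110.67.
Second-round multiplier: £188.14 ÷ £110.67 ≈ 1.70001.
That is a change of 70.0%.

70.0%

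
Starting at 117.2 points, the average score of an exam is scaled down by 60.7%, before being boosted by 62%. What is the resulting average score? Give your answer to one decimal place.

74.6 points

Apply the 60.7% decrease: 117.2 × 0.393 = 46.0596.
After the 62% increase: 46.0596 × 1.62 = 74.616552 ≈ 74.6.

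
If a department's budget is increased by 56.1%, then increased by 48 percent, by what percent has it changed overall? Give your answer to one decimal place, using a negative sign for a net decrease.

The combined multiplier is 1.561 × 1.48 = 2.31028.
That corresponds to an increase of 131.0%.

131.0%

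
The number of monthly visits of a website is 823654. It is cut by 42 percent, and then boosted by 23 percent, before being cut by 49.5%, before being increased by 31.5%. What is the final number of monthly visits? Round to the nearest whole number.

Each change multiplies by a factor: 0.58 × 1.23 × 0.505 × 1.315 = 0.473751105.
823654 × 0.473751105 = 390206.99263767 ≈ 390207.

390207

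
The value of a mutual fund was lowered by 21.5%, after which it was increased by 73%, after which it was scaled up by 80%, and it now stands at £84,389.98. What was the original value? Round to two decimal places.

The overall multiplier applied was 0.785 × 1.73 × 1.8 = 2.44449.
So the original value was £84,389.98 ÷ 2.44449 ≈ £34,522.53.

£34,522.53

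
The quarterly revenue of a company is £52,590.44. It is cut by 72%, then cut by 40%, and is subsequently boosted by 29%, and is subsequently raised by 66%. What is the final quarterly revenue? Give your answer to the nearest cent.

£18,919.68

After the 72% decrease: £52,590.44 × 0.28 = £14725.3232.
40% decrease: £14725.3232 × 0.6 = £8835.19392.
29% increase: £8835.19392 × 1.29 = £11397.4001568.
66% increase: £11397.4001568 × 1.66 = £18919.684260288 ≈ £18,919.68.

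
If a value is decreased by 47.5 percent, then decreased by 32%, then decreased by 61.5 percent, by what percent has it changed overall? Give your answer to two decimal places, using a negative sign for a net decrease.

-86.26%

The combined multiplier is 0.525 × 0.68 × 0.385 = 0.137445.
That corresponds to a decrease of 86.26%.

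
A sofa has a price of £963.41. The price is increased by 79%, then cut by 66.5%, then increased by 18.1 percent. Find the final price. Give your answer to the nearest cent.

After the 79% increase: £963.41 × 1.79 = £1724.5039.
Apply the 66.5% decrease: £1724.5039 × 0.335 = £577.7088065.
18.1% increase: £577.7088065 × 1.181 = £682.2741004765 ≈ £682.27.

£682.27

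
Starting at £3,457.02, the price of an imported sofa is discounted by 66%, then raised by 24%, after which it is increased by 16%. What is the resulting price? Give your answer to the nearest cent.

£1,690.68

After the 66% decrease: £3,457.02 × 0.34 = £1175.3868.
Apply the 24% increase: £1175.3868 × 1.24 = £1457.479632.
16% increase: £1457.479632 × 1.16 = £1690.67637312 ≈ £1,690.68.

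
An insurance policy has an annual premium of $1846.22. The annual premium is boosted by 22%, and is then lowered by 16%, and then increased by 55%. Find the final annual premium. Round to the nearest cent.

After the 22% increase: $1846.22 × 1.22 = $2252.3884.
16% decrease: $2252.3884 × 0.84 = $1892.006256.
Apply the 55% increase: $1892.006256 × 1.55 = $2932.6096968 ≈ $2932.61.

$2932.61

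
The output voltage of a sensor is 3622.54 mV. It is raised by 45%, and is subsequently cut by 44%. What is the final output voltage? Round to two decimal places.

2941.50 mV

Each change multiplies by a factor: 1.45 × 0.56 = 0.812.
3622.54 × 0.812 = 2941.50248 ≈ 2941.50.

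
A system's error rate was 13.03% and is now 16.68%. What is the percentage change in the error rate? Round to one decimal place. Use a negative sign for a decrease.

28.0%

The change is 16.68 − 13.03 = 3.65 percentage points.
Relative to the original 13.03%, that is 3.65 ÷ 13.03 ≈ 28.0%.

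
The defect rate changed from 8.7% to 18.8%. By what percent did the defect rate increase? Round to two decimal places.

The change is 18.8 − 8.7 = 10.1 percentage points.
Relative to the original 8.7%, that is 10.1 ÷ 8.7 ≈ 116.09%.
So the defect rate rose by 116.09%.

116.09%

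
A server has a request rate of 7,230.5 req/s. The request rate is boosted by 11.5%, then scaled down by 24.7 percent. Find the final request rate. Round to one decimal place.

6,070.7 req/s

Each change multiplies by a factor: 1.115 × 0.753 = 0.839595.
7,230.5 × 0.839595 = 6070.6916475 ≈ 6,070.7.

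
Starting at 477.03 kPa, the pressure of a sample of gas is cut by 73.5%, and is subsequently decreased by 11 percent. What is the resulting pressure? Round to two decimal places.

Each change multiplies by a factor: 0.265 × 0.89 = 0.23585.
477.03 × 0.23585 = 112.5075255 ≈ 112.51.

112.51 kPa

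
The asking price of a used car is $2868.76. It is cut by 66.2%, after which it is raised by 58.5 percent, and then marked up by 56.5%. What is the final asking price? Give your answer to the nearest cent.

Each change multiplies by a factor: 0.338 × 1.585 × 1.565 = 0.83841745.
$2868.76 × 0.83841745 = $2405.218443862 ≈ $2405.22.

$2405.22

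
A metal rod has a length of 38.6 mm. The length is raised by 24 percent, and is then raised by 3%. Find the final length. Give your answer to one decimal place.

49.3 mm

Each change multiplies by a factor: 1.24 × 1.03 = 1.2772.
38.6 × 1.2772 = 49.29992 ≈ 49.3.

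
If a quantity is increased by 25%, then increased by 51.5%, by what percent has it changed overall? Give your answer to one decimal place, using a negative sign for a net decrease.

A 25% increase multiplies by 1.25.
Then a 51.5% increase: 1.25 × 1.515 = 1.89375.
Overall factor 1.89375, i.e. 89.4%.

89.4%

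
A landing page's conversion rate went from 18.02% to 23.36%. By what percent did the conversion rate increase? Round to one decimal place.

29.6%

The change is 23.36 − 18.02 = 5.34 percentage points.
Relative to the original 18.02%, that is 5.34 ÷ 18.02 ≈ 29.6%.
So the conversion rate rose by 29.6%.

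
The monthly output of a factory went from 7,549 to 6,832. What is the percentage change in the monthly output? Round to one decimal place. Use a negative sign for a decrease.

Change: 6,832 − 7,549 = -717.
Relative to the original: -717 ÷ 7,549 ≈ -9.5%.

-9.5%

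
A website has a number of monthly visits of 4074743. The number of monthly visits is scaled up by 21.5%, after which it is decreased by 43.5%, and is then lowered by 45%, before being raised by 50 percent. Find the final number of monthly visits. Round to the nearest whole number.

Apply the 21.5% increase: 4074743 × 1.215 = 4950812.745.
After the 43.5% decrease: 4950812.745 × 0.565 = 2797209.200925.
Apply the 45% decrease: 2797209.200925 × 0.55 = 1538465.06050875.
Apply the 50% increase: 1538465.06050875 × 1.5 = 2307697.590763125 ≈ 2307698.

2307698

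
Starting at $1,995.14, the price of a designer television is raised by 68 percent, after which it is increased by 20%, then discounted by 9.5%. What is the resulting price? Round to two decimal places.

$3,640.09

Each change multiplies by a factor: 1.68 × 1.2 × 0.905 = 1.82448.
$1,995.14 × 1.82448 = $3640.0930272 ≈ $3,640.09.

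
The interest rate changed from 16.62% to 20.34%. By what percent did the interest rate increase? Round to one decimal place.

22.4%

The change is 20.34 − 16.62 = 3.72 percentage points.
Relative to the original 16.62%, that is 3.72 ÷ 16.62 ≈ 22.4%.
So the interest rate rose by 22.4%.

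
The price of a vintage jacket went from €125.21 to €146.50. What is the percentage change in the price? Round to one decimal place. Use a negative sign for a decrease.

Change: €146.50 − €125.21 = €21.29.
Relative to the original: €21.29 ÷ €125.21 ≈ 17.0%.

17.0%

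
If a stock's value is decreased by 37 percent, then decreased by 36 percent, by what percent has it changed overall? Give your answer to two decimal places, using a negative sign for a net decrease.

A 37% decrease multiplies by 0.63.
Then a 36% decrease: 0.63 × 0.64 = 0.4032.
Overall factor 0.4032, i.e. -59.68%.

-59.68%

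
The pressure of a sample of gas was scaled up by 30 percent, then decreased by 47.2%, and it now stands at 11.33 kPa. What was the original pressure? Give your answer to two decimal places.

16.51 kPa

The overall multiplier applied was 1.3 × 0.528 = 0.6864.
So the original pressure was 11.33 ÷ 0.6864 ≈ 16.51 kPa.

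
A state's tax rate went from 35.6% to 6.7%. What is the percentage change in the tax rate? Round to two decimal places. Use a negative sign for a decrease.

The change is 6.7 − 35.6 = -28.9 percentage points.
Relative to the original 35.6%, that is -28.9 ÷ 35.6 ≈ -81.18%.

-81.18%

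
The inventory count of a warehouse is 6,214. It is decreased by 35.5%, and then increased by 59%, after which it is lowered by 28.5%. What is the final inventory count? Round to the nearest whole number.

Each change multiplies by a factor: 0.645 × 1.59 × 0.715 = 0.73326825.
6,214 × 0.73326825 = 4556.5289055 ≈ 4,557.

4,557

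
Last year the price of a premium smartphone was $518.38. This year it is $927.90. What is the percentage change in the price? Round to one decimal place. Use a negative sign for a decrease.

Change: $927.90 − $518.38 = $409.52.
Relative to the original: $409.52 ÷ $518.38 ≈ 79.0%.

79.0%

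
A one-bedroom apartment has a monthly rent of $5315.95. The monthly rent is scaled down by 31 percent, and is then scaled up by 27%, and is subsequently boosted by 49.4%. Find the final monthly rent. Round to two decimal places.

$6959.60

Each change multiplies by a factor: 0.69 × 1.27 × 1.494 = 1.3091922.
$5315.95 × 1.3091922 = $6959.60027559 ≈ $6959.60.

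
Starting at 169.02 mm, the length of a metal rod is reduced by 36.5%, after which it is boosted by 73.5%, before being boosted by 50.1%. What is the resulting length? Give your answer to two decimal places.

Apply the 36.5% decrease: 169.02 × 0.635 = 107.3277.
After the 73.5% increase: 107.3277 × 1.735 = 186.2135595.
50.1% increase: 186.2135595 × 1.501 = 279.5065528095 ≈ 279.51.

279.51 mm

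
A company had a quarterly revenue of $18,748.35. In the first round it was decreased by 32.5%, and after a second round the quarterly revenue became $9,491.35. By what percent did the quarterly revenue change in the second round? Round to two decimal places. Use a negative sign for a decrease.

-25.00%

After the first round: $18,748.35 × 0.675 = $12655.13625.
Second-round multiplier: $9,491.35 ÷ $12655.13625 ≈ 0.75.
That is a change of -25.00%.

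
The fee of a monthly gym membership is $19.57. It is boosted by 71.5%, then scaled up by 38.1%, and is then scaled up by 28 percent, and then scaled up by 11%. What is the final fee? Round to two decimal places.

$65.85

71.5% increase: $19.57 × 1.715 = $33.56255.
After the 38.1% increase: $33.56255 × 1.381 = $46.34988155.
Apply the 28% increase: $46.34988155 × 1.28 = $59.327848384.
After the 11% increase: $59.327848384 × 1.11 = $65.85391170624 ≈ $65.85.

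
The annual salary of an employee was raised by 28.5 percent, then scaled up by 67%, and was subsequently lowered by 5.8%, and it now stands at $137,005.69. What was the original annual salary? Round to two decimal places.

Undoing the 5.8% decrease: $137,005.69 ÷ 0.942 ≈ $145441.284501.
Undoing the 67% increase: $145441.284501 ÷ 1.67 ≈ $87090.589522.
Undoing the 28.5% increase: $87090.589522 ÷ 1.285 ≈ $67,774.78.

$67,774.78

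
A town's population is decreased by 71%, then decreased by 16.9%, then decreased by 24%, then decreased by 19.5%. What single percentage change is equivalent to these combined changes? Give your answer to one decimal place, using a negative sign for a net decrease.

-85.3%

The combined multiplier is 0.29 × 0.831 × 0.76 × 0.805 = 0.147437682.
That corresponds to a decrease of 85.3%.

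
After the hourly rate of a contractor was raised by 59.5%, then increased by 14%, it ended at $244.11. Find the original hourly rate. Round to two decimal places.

Undoing the 14% increase: $244.11 ÷ 1.14 ≈ $214.131579.
Undoing the 59.5% increase: $214.131579 ÷ 1.595 ≈ $134.25.

$134.25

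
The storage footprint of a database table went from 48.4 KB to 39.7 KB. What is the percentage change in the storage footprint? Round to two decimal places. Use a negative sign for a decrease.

-17.98%

Change: 39.7 − 48.4 = -8.7.
Relative to the original: -8.7 ÷ 48.4 ≈ -17.98%.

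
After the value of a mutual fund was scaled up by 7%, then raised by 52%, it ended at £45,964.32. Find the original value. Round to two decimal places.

The overall multiplier applied was 1.07 × 1.52 = 1.6264.
So the original value was £45,964.32 ÷ 1.6264 ≈ £28,261.39.

£28,261.39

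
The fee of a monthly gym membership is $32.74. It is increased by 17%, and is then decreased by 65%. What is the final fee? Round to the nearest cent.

After the 17% increase: $32.74 × 1.17 = $38.3058.
After the 65% decrease: $38.3058 × 0.35 = $13.40703 ≈ $13.41.

$13.41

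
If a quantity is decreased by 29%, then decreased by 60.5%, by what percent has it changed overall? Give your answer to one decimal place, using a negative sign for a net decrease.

A 29% decrease multiplies by 0.71.
Then a 60.5% decrease: 0.71 × 0.395 = 0.28045.
Overall factor 0.28045, i.e. -72.0%.

-72.0%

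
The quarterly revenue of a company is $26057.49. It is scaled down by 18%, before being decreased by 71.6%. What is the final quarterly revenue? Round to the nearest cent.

$6068.27

Apply the 18% decrease: $26057.49 × 0.82 = $21367.1418.
71.6% decrease: $21367.1418 × 0.284 = $6068.2682712 ≈ $6068.27.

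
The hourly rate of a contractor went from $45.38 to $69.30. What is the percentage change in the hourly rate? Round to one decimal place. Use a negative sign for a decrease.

Change: $69.30 − $45.38 = $23.92.
Relative to the original: $23.92 ÷ $45.38 ≈ 52.7%.

52.7%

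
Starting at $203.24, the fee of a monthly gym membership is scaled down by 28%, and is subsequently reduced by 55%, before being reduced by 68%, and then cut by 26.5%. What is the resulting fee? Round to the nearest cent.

$15.49

After the 28% decrease: $203.24 × 0.72 = $146.3328.
After the 55% decrease: $146.3328 × 0.45 = $65.84976.
After the 68% decrease: $65.84976 × 0.32 = $21.0719232.
After the 26.5% decrease: $21.0719232 × 0.735 = $15.487863552 ≈ $15.49.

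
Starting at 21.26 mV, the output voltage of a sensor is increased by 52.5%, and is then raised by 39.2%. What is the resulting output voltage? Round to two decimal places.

45.13 mV

Apply the 52.5% increase: 21.26 × 1.525 = 32.4215.
39.2% increase: 32.4215 × 1.392 = 45.130728 ≈ 45.13.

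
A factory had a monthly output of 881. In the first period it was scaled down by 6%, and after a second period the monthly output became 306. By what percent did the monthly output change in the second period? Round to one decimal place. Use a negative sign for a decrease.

After the first period: 881 × 0.94 = 828.14.
Second-period multiplier: 306 ÷ 828.14 ≈ 0.3695.
That is a change of -63.0%.

-63.0%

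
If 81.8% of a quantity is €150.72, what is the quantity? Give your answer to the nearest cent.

€184.25

€150.72 ÷ 0.818 ≈ €184.25.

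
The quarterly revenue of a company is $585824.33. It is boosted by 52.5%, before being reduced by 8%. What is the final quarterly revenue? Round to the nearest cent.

Each change multiplies by a factor: 1.525 × 0.92 = 1.403.
$585824.33 × 1.403 = $821911.53499 ≈ $821911.53.

$821911.53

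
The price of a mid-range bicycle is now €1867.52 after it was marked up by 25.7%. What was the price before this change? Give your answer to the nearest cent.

The overall multiplier applied was 1.257.
So the original price was €1867.52 ÷ 1.257 ≈ €1485.70.

€1485.70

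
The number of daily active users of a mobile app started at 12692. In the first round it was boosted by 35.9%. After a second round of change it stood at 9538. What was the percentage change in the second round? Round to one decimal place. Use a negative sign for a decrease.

After the first round: 12692 × 1.359 = 17248.428.
Second-round multiplier: 9538 ÷ 17248.428 ≈ 0.55298.
That is a change of -44.7%.

-44.7%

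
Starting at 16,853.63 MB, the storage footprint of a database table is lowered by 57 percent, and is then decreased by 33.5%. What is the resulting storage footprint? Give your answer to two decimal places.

Each change multiplies by a factor: 0.43 × 0.665 = 0.28595.
16,853.63 × 0.28595 = 4819.2954985 ≈ 4,819.30.

4,819.30 MB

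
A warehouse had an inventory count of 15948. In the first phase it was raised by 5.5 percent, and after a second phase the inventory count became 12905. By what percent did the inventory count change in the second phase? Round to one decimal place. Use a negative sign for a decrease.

After the first phase: 15948 × 1.055 = 16825.14.
Second-phase multiplier: 12905 ÷ 16825.14 ≈ 0.76701.
That is a change of -23.3%.

-23.3%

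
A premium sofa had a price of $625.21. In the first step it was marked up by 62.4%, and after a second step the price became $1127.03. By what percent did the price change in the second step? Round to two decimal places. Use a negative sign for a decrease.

11.00%

After the first step: $625.21 × 1.624 = $1015.34104.
Second-step multiplier: $1127.03 ÷ $1015.34104 ≈ 1.110001.
That is a change of 11.00%.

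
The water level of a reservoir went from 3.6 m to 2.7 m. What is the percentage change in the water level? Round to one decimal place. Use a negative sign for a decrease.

-25.0%

Change: 2.7 − 3.6 = -0.9.
Relative to the original: -0.9 ÷ 3.6 = -25.0%.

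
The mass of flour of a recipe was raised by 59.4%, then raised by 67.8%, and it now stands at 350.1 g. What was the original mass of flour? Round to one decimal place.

The overall multiplier applied was 1.594 × 1.678 = 2.674732.
So the original mass of flour was 350.1 ÷ 2.674732 ≈ 130.9 g.

130.9 g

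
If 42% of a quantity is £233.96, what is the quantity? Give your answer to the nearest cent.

£557.05

£233.96 ÷ 0.42 ≈ £557.05.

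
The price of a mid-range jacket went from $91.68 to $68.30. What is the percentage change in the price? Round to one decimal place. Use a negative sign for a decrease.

-25.5%

Change: $68.30 − $91.68 = -$23.38.
Relative to the original: -$23.38 ÷ $91.68 ≈ -25.5%.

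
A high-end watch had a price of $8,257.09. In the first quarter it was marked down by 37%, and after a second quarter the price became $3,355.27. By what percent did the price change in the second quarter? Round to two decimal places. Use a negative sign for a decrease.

After the first quarter: $8,257.09 × 0.63 = $5201.9667.
Second-quarter multiplier: $3,355.27 ÷ $5201.9667 ≈ 0.645.
That is a change of -35.50%.

-35.50%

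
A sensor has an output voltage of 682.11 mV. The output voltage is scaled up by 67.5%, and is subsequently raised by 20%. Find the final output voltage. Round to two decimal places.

1371.04 mV

Apply the 67.5% increase: 682.11 × 1.675 = 1142.53425.
20% increase: 1142.53425 × 1.2 = 1371.0411 ≈ 1371.04.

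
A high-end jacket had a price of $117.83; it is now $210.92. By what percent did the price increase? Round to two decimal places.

79.00%

Change: $210.92 − $117.83 = $93.09.
Relative to the original: $93.09 ÷ $117.83 ≈ 79.00%.
So the price increased by 79.00%.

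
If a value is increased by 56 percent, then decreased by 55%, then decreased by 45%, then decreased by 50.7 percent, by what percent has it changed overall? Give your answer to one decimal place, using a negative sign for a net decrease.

A 56% increase multiplies by 1.56.
Then a 55% decrease: 1.56 × 0.45 = 0.702.
Then a 45% decrease: 0.702 × 0.55 = 0.3861.
Then a 50.7% decrease: 0.3861 × 0.493 = 0.1903473.
Overall factor 0.1903473, i.e. -81.0%.

-81.0%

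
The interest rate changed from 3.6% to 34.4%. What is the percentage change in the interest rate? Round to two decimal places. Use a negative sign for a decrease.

855.56%

The change is 34.4 − 3.6 = 30.8 percentage points.
Relative to the original 3.6%, that is 30.8 ÷ 3.6 ≈ 855.56%.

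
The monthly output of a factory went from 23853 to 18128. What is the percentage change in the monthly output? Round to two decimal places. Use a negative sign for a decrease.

-24.00%

Change: 18128 − 23853 = -5725.
Relative to the original: -5725 ÷ 23853 ≈ -24.00%.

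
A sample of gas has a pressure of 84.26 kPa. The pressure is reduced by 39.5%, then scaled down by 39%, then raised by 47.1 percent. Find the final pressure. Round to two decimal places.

After the 39.5% decrease: 84.26 × 0.605 = 50.9773.
39% decrease: 50.9773 × 0.61 = 31.096153.
47.1% increase: 31.096153 × 1.471 = 45.742441063 ≈ 45.74.

45.74 kPa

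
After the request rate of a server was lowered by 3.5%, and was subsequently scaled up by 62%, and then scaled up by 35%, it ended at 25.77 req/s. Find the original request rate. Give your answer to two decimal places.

The overall multiplier applied was 0.965 × 1.62 × 1.35 = 2.110455.
So the original request rate was 25.77 ÷ 2.110455 ≈ 12.21 req/s.

12.21 req/s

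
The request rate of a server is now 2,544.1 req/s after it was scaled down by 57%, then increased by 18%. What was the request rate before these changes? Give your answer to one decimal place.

The overall multiplier applied was 0.43 × 1.18 = 0.5074.
So the original request rate was 2,544.1 ÷ 0.5074 ≈ 5,014.0 req/s.

5,014.0 req/s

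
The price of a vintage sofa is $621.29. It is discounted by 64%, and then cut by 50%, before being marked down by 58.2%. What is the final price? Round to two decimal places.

$46.75

Each change multiplies by a factor: 0.36 × 0.5 × 0.418 = 0.07524.
$621.29 × 0.07524 = $46.7458596 ≈ $46.75.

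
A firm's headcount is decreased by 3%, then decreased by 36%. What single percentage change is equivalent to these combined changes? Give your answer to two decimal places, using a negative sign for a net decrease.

-37.92%

The combined multiplier is 0.97 × 0.64 = 0.6208.
That corresponds to a decrease of 37.92%.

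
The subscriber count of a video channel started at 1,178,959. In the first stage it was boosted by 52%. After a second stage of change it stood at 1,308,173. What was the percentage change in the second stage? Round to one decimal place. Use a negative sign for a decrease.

-27.0%

After the first stage: 1,178,959 × 1.52 = 1792017.68.
Second-stage multiplier: 1,308,173 ÷ 1792017.68 ≈ 0.73.
That is a change of -27.0%.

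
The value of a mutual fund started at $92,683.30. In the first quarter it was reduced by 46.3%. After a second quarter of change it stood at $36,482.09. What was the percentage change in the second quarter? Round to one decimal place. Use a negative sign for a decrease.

After the first quarter: $92,683.30 × 0.537 = $49770.9321.
Second-quarter multiplier: $36,482.09 ÷ $49770.9321 ≈ 0.733.
That is a change of -26.7%.

-26.7%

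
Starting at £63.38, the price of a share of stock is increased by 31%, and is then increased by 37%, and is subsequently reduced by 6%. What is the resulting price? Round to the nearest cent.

Each change multiplies by a factor: 1.31 × 1.37 × 0.94 = 1.687018.
£63.38 × 1.687018 = £106.92320084 ≈ £106.92.

£106.92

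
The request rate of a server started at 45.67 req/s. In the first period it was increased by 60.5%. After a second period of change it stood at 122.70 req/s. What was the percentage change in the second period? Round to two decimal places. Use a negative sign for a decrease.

After the first period: 45.67 × 1.605 = 73.30035.
Second-period multiplier: 122.70 ÷ 73.30035 ≈ 1.673935.
That is a change of 67.39%.

67.39%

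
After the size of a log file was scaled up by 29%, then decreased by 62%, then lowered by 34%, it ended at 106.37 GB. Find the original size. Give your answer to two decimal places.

328.78 GB

Undoing the 34% decrease: 106.37 ÷ 0.66 ≈ 161.166667.
Undoing the 62% decrease: 161.166667 ÷ 0.38 ≈ 424.122808.
Undoing the 29% increase: 424.122808 ÷ 1.29 ≈ 328.78 GB.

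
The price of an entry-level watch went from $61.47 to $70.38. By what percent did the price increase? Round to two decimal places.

Change: $70.38 − $61.47 = $8.91.
Relative to the original: $8.91 ÷ $61.47 ≈ 14.49%.
So the price increased by 14.49%.

14.49%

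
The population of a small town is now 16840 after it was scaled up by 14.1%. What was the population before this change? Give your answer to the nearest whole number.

The overall multiplier applied was 1.141.
So the original population was 16840 ÷ 1.141 ≈ 14759.

14759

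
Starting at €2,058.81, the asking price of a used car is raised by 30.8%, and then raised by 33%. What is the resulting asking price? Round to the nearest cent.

€3,581.59

30.8% increase: €2,058.81 × 1.308 = €2692.92348.
33% increase: €2692.92348 × 1.33 = €3581.5882284 ≈ €3,581.59.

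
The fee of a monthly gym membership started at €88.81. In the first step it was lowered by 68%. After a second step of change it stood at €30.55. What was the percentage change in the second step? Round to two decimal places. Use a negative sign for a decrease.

7.50%

After the first step: €88.81 × 0.32 = €28.4192.
Second-step multiplier: €30.55 ÷ €28.4192 ≈ 1.074977.
That is a change of 7.50%.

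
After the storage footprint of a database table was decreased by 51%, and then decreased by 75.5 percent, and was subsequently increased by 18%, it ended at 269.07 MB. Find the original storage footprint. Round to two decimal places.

1,899.42 MB

Undoing the 18% increase: 269.07 ÷ 1.18 ≈ 228.025424.
Undoing the 75.5% decrease: 228.025424 ÷ 0.245 ≈ 930.716016.
Undoing the 51% decrease: 930.716016 ÷ 0.49 ≈ 1,899.42 MB.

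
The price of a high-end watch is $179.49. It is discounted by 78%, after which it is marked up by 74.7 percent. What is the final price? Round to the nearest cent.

$68.99

Each change multiplies by a factor: 0.22 × 1.747 = 0.38434.
$179.49 × 0.38434 = $68.9851866 ≈ $68.99.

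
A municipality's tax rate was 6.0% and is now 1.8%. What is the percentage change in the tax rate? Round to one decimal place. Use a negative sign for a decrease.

The change is 1.8 − 6.0 = -4.2 percentage points.
Relative to the original 6.0%, that is -4.2 ÷ 6.0 = -70.0%.

-70.0%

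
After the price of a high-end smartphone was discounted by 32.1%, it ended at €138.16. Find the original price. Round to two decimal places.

The overall multiplier applied was 0.679.
So the original price was €138.16 ÷ 0.679 ≈ €203.48.

€203.48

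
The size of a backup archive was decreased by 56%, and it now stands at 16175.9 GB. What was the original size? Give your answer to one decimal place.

36763.4 GB

The overall multiplier applied was 0.44.
So the original size was 16175.9 ÷ 0.44 ≈ 36763.4 GB.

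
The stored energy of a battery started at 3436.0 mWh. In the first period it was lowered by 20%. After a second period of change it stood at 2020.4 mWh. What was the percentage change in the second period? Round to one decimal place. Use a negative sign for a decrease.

After the first period: 3436.0 × 0.8 = 2748.8.
Second-period multiplier: 2020.4 ÷ 2748.8 ≈ 0.73501.
That is a change of -26.5%.

-26.5%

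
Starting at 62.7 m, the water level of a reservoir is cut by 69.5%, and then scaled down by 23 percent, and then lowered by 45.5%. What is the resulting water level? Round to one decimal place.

Apply the 69.5% decrease: 62.7 × 0.305 = 19.1235.
23% decrease: 19.1235 × 0.77 = 14.725095.
Apply the 45.5% decrease: 14.725095 × 0.545 = 8.025176775 ≈ 8.0.

8.0 m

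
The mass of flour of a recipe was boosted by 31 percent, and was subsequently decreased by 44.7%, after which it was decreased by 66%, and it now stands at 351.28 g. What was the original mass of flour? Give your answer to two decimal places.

1426.19 g

Undoing the 66% decrease: 351.28 ÷ 0.34 ≈ 1033.176471.
Undoing the 44.7% decrease: 1033.176471 ÷ 0.553 ≈ 1868.311882.
Undoing the 31% increase: 1868.311882 ÷ 1.31 ≈ 1426.19 g.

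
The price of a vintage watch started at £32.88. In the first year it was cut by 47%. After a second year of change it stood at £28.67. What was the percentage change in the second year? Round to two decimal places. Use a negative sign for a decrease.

After the first year: £32.88 × 0.53 = £17.4264.
Second-year multiplier: £28.67 ÷ £17.4264 ≈ 1.645205.
That is a change of 64.52%.

64.52%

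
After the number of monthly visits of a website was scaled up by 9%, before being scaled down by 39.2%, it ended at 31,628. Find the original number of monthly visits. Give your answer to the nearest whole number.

47,725

The overall multiplier applied was 1.09 × 0.608 = 0.66272.
So the original number of monthly visits was 31,628 ÷ 0.66272 ≈ 47,725.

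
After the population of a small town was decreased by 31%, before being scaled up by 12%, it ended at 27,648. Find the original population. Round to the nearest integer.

35,776

Undoing the 12% increase: 27,648 ÷ 1.12 ≈ 24685.714286.
Undoing the 31% decrease: 24685.714286 ÷ 0.69 ≈ 35,776.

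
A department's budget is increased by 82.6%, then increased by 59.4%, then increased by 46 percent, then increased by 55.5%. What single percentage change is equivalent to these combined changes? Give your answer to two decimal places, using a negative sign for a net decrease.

An 82.6% increase multiplies by 1.826.
Then a 59.4% increase: 1.826 × 1.594 = 2.910644.
Then a 46% increase: 2.910644 × 1.46 = 4.24954024.
Then a 55.5% increase: 4.24954024 × 1.555 = 6.6080350732.
Overall factor 6.6080350732, i.e. 560.80%.

560.80%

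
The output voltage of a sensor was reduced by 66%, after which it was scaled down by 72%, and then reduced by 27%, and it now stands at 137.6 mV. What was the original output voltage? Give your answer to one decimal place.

Undoing the 27% decrease: 137.6 ÷ 0.73 ≈ 188.493151.
Undoing the 72% decrease: 188.493151 ÷ 0.28 = 673.189825.
Undoing the 66% decrease: 673.189825 ÷ 0.34 ≈ 1980.0 mV.

1980.0 mV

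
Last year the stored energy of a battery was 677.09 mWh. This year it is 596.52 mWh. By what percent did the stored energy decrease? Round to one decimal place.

Change: 596.52 − 677.09 = -80.57.
Relative to the original: -80.57 ÷ 677.09 ≈ -11.9%.
So the stored energy decreased by 11.9%.

11.9%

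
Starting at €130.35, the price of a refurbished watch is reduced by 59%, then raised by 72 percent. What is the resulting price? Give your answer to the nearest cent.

After the 59% decrease: €130.35 × 0.41 = €53.4435.
After the 72% increase: €53.4435 × 1.72 = €91.92282 ≈ €91.92.

€91.92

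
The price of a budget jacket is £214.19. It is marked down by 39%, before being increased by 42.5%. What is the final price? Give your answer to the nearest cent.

Apply the 39% decrease: £214.19 × 0.61 = £130.6559.
After the 42.5% increase: £130.6559 × 1.425 = £186.1846575 ≈ £186.18.

£186.18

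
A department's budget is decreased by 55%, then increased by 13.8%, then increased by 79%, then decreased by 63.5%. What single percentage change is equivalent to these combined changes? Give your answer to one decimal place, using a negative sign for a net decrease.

-66.5%

The combined multiplier is 0.45 × 1.138 × 1.79 × 0.365 = 0.334580535.
That corresponds to a decrease of 66.5%.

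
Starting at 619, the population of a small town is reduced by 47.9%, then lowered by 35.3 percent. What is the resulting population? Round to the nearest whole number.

Each change multiplies by a factor: 0.521 × 0.647 = 0.337087.
619 × 0.337087 = 208.656853 ≈ 209.

209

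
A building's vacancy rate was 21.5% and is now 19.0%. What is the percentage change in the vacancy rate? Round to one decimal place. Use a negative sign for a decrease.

-11.6%

The change is 19.0 − 21.5 = -2.5 percentage points.
Relative to the original 21.5%, that is -2.5 ÷ 21.5 ≈ -11.6%.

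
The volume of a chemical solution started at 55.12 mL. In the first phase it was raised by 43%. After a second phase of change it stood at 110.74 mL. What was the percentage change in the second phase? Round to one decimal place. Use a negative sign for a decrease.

After the first phase: 55.12 × 1.43 = 78.8216.
Second-phase multiplier: 110.74 ÷ 78.8216 ≈ 1.40494.
That is a change of 40.5%.

40.5%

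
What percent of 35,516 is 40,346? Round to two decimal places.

113.60%

40,346 ÷ 35,516 ≈ 113.60%.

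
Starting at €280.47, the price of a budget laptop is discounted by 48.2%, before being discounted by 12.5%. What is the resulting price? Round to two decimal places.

Each change multiplies by a factor: 0.518 × 0.875 = 0.45325.
€280.47 × 0.45325 = €127.1230275 ≈ €127.12.

€127.12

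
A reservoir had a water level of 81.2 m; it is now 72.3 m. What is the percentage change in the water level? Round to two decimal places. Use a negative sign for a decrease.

Change: 72.3 − 81.2 = -8.9.
Relative to the original: -8.9 ÷ 81.2 ≈ -10.96%.

-10.96%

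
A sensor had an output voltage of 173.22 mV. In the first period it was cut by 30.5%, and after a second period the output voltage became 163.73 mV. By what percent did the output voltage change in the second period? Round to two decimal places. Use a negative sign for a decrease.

36.00%

After the first period: 173.22 × 0.695 = 120.3879.
Second-period multiplier: 163.73 ÷ 120.3879 ≈ 1.36002.
That is a change of 36.00%.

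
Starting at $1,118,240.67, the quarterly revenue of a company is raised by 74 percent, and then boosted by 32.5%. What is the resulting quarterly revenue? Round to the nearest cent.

After the 74% increase: $1,118,240.67 × 1.74 = $1945738.7658.
After the 32.5% increase: $1945738.7658 × 1.325 = $2578103.864685 ≈ $2,578,103.86.

$2,578,103.86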